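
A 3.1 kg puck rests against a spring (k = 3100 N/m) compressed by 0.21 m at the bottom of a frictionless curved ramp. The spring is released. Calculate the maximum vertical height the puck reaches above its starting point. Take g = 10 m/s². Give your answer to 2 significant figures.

h = 2.2 m

All spring PE becomes gravitational PE at the highest point: ½kx² = mgh
h = kx²/(2mg) = (3100)(0.21)²/(2 × 3.1 × 10) = 2.205 m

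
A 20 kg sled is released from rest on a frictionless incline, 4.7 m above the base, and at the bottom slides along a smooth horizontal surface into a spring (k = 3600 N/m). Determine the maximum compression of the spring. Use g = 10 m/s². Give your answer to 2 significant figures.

x = 0.72 m

At max compression the sled is momentarily at rest: mgh = ½kx²
x = √(2mgh/k) = √(2 × 20 × 10 × 4.7 / 3600) = 0.7226 m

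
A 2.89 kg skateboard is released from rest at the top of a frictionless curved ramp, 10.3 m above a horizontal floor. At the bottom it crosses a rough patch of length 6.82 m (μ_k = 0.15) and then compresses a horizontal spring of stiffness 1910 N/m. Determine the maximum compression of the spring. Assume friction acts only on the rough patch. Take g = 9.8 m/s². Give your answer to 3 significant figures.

Initial energy: E₁ = mgh = (2.89)(9.8)(10.3) = 291.72 J
Friction removes W_f = μ_k mg d = (0.15)(2.89)(9.8)(6.82) = 28.97 J
Energy reaching the spring: E = 291.72 − 28.97 = 262.74 J
At max compression ½kx² = E ⇒ x = √(2E/k) = √(2 × 262.74/1910) = 0.5245 m

x = 0.525 m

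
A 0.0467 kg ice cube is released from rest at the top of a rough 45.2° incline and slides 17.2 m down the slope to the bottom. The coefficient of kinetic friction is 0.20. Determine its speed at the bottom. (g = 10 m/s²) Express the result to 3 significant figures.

v = 14.0 m/s

Taking the bottom as reference, mgh = ½mv² + μ_k N L with h = L sinθ, N = mg cosθ:
mgh = mgL sinθ = (0.0467)(10)(17.2)sin45.2° = 5.6996 J
W_f = μ_k mg cosθ · L = (0.20)(0.0467)(10)cos45.2°·17.2 = 1.132 J
½mv² = 5.6996 − 1.132 = 4.5676 J
v = √(2 × 4.5676/0.0467) = 13.99 m/s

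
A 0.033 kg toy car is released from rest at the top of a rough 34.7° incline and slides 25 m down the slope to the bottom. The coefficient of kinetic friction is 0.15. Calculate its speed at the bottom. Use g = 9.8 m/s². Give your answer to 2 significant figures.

Energy: mgh = ½mv² + W_f, with h = L sinθ and W_f = μ_k (mg cosθ) L
mgh = mgL sinθ = (0.033)(9.8)(25)sin34.7° = 4.6026 J
W_f = μ_k mg cosθ · L = (0.15)(0.033)(9.8)cos34.7°·25 = 0.9971 J
½mv² = 4.6026 − 0.9971 = 3.6056 J
v = √(2 × 3.6056/0.033) = 14.78 m/s

v = 15 m/s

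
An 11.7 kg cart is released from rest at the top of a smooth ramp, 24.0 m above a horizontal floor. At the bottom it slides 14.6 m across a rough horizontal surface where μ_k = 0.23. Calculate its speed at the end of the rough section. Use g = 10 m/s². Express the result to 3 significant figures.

v = 20.3 m/s

Applying the work–energy principle:
mgh = ½mv² + μ_k m g d
W_f = μ_k mg d = (0.23)(11.7)(10)(14.6) = 392.9 J
½mv² = mgh − W_f = 2808.0 − 392.9 = 2415.1 J
v = √(2 × 2415.1/11.7) = 20.32 m/s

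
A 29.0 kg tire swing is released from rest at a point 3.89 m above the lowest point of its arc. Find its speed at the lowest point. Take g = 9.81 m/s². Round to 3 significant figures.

Energy conservation between the two points: mgh = ½mv²
v = √(2gh) = √(2 × 9.81 × 3.89) = √76.322 = 8.736 m/s

v = 8.74 m/s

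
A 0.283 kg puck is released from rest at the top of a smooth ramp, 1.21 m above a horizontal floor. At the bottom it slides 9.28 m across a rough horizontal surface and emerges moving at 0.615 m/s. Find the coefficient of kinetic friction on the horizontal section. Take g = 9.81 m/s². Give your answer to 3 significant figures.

μ_k = 0.128

Energy bookkeeping (friction removes W_f = μ_k N d):
mgh = ½mv² + μ_k m g d
mgh = 3.3592 J; ½mv² = 0.053519 J
W_f = 3.3592 − 0.053519 = 3.306 J
μ_k = W_f/(mg·d) = 3.306/(2.776 × 9.28) = 0.1283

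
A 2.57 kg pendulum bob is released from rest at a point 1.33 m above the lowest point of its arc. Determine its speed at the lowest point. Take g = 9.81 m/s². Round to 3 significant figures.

v = 5.11 m/s

Mechanical energy is conserved (no friction): mgh = ½mv²
v = √(2gh) = √(2 × 9.81 × 1.33) = √26.095 = 5.108 m/s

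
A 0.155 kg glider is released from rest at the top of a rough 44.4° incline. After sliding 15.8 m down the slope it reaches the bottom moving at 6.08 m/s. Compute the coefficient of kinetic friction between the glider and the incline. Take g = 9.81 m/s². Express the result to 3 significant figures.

μ_k = 0.812

Energy balance down the incline: mg L sinθ − ½mv² = μ_k (mg cosθ) L
mgL sinθ = 16.809 J; ½mv² = 2.8649 J
W_f = 16.809 − 2.8649 = 13.94 J
μ_k = W_f/(mg cosθ · L) = 13.94/(1.086 × 15.8) = 0.8124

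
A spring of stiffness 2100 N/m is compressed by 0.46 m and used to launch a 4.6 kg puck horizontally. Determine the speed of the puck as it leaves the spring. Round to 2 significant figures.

Conservation of energy: ½kx² = ½mv²
v = x√(k/m) = 0.46 × √(2100/4.6) = 9.829 m/s

v = 9.8 m/s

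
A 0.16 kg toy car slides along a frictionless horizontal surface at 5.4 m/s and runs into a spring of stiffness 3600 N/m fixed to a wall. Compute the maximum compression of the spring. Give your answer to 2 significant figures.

x = 0.036 m

At max compression the car is momentarily at rest: ½mv² = ½kx²
x = v√(m/k) = 5.4 × √(0.16/3600) = 0.03600 m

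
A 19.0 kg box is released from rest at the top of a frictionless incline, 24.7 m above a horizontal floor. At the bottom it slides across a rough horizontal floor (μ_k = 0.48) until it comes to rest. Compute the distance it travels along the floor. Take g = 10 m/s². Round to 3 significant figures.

Applying the work–energy principle:
At rest all PE has been dissipated by friction: mgh = μ_k m g d
d = h/μ_k = 24.7/0.48 = 51.46 m

d = 51.5 m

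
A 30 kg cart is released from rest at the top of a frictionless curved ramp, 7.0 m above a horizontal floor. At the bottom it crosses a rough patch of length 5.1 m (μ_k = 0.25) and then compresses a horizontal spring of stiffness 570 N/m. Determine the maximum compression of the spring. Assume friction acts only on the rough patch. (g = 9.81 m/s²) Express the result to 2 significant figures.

x = 2.4 m

Initial energy: E₁ = mgh = (30)(9.81)(7.0) = 2060.1 J
Friction removes W_f = μ_k mg d = (0.25)(30)(9.81)(5.1) = 375.2 J
Energy reaching the spring: E = 2060.1 − 375.2 = 1684.9 J
At max compression ½kx² = E ⇒ x = √(2E/k) = √(2 × 1684.9/570) = 2.431 m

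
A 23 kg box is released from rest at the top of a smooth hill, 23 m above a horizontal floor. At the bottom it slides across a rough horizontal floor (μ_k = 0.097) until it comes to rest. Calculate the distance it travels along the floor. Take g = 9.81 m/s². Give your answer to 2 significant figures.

Energy bookkeeping (friction removes W_f = μ_k N d):
At rest all PE has been dissipated by friction: mgh = μ_k m g d
d = h/μ_k = 23/0.097 = 237.1 m

d = 240 m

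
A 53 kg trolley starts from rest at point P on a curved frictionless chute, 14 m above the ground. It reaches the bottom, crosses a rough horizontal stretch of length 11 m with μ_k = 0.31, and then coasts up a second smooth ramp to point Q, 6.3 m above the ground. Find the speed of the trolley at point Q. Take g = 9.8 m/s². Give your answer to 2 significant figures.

v = 9.2 m/s

Energy at P: mgh₁ = (53)(9.8)(14) = 7271.6 J
Friction loss: W_f = μ_k mg d = 1771 J
At Q: ½mv² + mgh₂ = mgh₁ − W_f
½mv² = 7271.6 − 1771 − 3272.2 = 2228.2 J
v = √(2 × 2228.2/53) = 9.170 m/s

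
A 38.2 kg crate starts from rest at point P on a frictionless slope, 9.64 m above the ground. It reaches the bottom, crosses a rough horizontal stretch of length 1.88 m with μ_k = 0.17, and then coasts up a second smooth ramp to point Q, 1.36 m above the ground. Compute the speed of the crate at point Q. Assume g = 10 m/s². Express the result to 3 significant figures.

Energy at P: mgh₁ = (38.2)(10)(9.64) = 3682.5 J
Friction loss: W_f = μ_k mg d = 122.1 J
At Q: ½mv² + mgh₂ = mgh₁ − W_f
½mv² = 3682.5 − 122.1 − 519.52 = 3040.9 J
v = √(2 × 3040.9/38.2) = 12.62 m/s

v = 12.6 m/s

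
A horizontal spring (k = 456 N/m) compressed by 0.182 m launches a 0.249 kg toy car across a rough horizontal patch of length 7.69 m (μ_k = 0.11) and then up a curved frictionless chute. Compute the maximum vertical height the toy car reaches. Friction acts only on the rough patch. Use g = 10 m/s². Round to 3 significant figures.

h = 2.19 m

Spring energy: E₀ = ½kx² = ½(456)(0.182)² = 7.5523 J
Friction: W_f = μ_k mg d = (0.11)(0.249)(10)(7.69) = 2.106 J
Energy at base of ramp: E = 7.5523 − 2.106 = 5.4460 J
At max height all remaining energy is PE: mgh = E ⇒ h = E/(mg) = 5.4460/(0.249 × 10) = 2.187 m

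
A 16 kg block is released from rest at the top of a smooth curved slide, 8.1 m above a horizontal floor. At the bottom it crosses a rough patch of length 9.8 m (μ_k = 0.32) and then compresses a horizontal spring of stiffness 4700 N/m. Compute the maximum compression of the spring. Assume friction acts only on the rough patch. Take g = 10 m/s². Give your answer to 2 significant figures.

Initial energy: E₁ = mgh = (16)(10)(8.1) = 1296.0 J
Friction removes W_f = μ_k mg d = (0.32)(16)(10)(9.8) = 501.8 J
Energy reaching the spring: E = 1296.0 − 501.8 = 794.24 J
At max compression ½kx² = E ⇒ x = √(2E/k) = √(2 × 794.24/4700) = 0.5814 m

x = 0.58 m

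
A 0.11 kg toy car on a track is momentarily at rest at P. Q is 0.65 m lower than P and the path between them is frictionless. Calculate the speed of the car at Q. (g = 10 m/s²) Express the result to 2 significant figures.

v = 3.6 m/s

Energy conservation between the two points: mgh = ½mv²
The mass cancels from both sides.
v = √(2gh) = √(2 × 10 × 0.65) = √13.000 = 3.606 m/s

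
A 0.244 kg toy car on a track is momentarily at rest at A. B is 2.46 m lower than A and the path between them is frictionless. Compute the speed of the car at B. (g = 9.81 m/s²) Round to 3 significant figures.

By conservation of mechanical energy, mgh = ½mv²
v = √(2gh) = √(2 × 9.81 × 2.46) = √48.265 = 6.947 m/s

v = 6.95 m/s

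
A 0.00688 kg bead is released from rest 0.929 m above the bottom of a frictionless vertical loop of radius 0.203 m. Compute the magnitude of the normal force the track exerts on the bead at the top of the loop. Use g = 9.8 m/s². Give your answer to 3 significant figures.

N = 0.280 N

Energy from release to top (height 2r): mgh = ½mv_top² + mg(2r)
v_top² = 2g(h − 2r) = 2(9.8)(0.929 − 0.4060) = 10.251 m²/s²
At the top, both N and weight point toward the centre: N + mg = mv_top²/r
N = m(v_top²/r − g) = 0.00688(10.251/0.203 − 9.8) = 0.2800 N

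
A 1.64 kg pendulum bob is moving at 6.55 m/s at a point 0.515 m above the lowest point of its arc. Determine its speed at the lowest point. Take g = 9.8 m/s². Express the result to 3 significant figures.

v = 7.28 m/s

By conservation of mechanical energy, ½mv₀² + mgh = ½mv²
v² = v₀² + 2gh = (6.55)² + 2(9.8)(0.515) = 52.996
v = √52.996 = 7.280 m/s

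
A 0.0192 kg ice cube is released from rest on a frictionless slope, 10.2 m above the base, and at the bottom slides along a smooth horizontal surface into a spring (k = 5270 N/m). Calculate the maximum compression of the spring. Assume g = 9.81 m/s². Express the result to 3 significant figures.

x = 0.0270 m

Energy conservation (no friction) from release to max compression: mgh = ½kx²
x = √(2mgh/k) = √(2 × 0.0192 × 9.81 × 10.2 / 5270) = 0.02700 m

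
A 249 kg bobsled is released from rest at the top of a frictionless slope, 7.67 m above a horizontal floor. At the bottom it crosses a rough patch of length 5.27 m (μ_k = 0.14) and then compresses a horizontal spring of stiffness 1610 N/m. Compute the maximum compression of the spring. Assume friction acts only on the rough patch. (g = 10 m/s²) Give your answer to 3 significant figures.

Initial energy: E₁ = mgh = (249)(10)(7.67) = 19098 J
Friction removes W_f = μ_k mg d = (0.14)(249)(10)(5.27) = 1837 J
Energy reaching the spring: E = 19098 − 1837 = 17261 J
At max compression ½kx² = E ⇒ x = √(2E/k) = √(2 × 17261/1610) = 4.631 m

x = 4.63 m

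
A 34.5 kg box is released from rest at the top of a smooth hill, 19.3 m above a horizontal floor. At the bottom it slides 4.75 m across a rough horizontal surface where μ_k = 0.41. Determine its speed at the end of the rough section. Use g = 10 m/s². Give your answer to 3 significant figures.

Applying the work–energy principle:
mgh = ½mv² + μ_k m g d
W_f = μ_k mg d = (0.41)(34.5)(10)(4.75) = 671.9 J
½mv² = mgh − W_f = 6658.5 − 671.9 = 5986.6 J
v = √(2 × 5986.6/34.5) = 18.63 m/s

v = 18.6 m/s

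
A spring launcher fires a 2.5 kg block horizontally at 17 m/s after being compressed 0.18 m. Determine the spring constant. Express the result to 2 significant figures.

½kx² = ½mv²
k = mv²/x² = (2.5)(17)²/(0.18)² = 22299 N/m

k = 22000 N/m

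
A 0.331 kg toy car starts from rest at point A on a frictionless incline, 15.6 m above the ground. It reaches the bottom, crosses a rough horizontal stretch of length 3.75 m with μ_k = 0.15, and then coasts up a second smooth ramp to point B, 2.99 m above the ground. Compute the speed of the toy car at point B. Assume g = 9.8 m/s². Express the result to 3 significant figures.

v = 15.4 m/s

Energy at A: mgh₁ = (0.331)(9.8)(15.6) = 50.603 J
Friction loss: W_f = μ_k mg d = 1.825 J
At B: ½mv² + mgh₂ = mgh₁ − W_f
½mv² = 50.603 − 1.825 − 9.6990 = 39.080 J
v = √(2 × 39.080/0.331) = 15.37 m/s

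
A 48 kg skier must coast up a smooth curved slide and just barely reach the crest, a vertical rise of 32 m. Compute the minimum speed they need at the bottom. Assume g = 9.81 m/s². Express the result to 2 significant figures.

At the top they are momentarily at rest, so all KE converts to PE: ½mv² = mgh
v = √(2gh) = √(2 × 9.81 × 32) = 25.06 m/s

v = 25 m/s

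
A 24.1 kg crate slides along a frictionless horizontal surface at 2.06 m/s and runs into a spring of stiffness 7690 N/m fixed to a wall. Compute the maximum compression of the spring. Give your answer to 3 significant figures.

At max compression the crate is momentarily at rest: ½mv² = ½kx²
x = v√(m/k) = 2.06 × √(24.1/7690) = 0.1153 m

x = 0.115 m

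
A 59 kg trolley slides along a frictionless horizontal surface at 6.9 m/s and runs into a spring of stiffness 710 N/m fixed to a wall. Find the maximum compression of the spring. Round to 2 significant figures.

x = 2.0 m

All KE is stored as spring PE at maximum compression: ½mv² = ½kx²
x = v√(m/k) = 6.9 × √(59/710) = 1.989 m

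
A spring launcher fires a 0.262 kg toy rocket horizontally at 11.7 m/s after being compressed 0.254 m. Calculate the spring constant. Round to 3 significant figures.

½kx² = ½mv²
k = mv²/x² = (0.262)(11.7)²/(0.254)² = 555.9 N/m

k = 556 N/m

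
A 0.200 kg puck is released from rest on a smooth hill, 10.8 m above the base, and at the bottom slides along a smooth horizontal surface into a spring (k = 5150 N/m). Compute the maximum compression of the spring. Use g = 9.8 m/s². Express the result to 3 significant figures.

Gravitational PE at the top equals spring PE at max compression: mgh = ½kx²
x = √(2mgh/k) = √(2 × 0.200 × 9.8 × 10.8 / 5150) = 0.09067 m

x = 0.0907 m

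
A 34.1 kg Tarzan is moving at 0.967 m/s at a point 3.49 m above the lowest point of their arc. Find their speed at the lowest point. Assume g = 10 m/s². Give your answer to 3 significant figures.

Equating total energy at the two states: ½mv₀² + mgh = ½mv²
v² = v₀² + 2gh = (0.967)² + 2(10)(3.49) = 70.735
v = √70.735 = 8.410 m/s

v = 8.41 m/s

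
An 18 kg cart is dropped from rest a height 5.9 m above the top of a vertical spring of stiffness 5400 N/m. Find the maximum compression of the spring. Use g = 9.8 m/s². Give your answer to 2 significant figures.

Let x be the compression. The total drop is H + x, and the cart is instantaneously at rest at max compression, so energy conservation gives:
mg(H + x) = ½kx²
½(5400)x² − (18)(9.8)x − (18)(9.8)(5.9) = 0
2700x² − 176.4x − 1041 = 0
x = [176.4 + √(31117 + 1.1240e+07)]/(2 × 2700) = 0.6544 m

x = 0.65 m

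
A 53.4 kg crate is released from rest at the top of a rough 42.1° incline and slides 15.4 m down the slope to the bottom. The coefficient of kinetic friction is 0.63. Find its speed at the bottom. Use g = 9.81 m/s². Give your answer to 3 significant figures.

v = 7.83 m/s

Taking the bottom as reference, mgh = ½mv² + μ_k N L with h = L sinθ, N = mg cosθ:
mgh = mgL sinθ = (53.4)(9.81)(15.4)sin42.1° = 5408.6 J
W_f = μ_k mg cosθ · L = (0.63)(53.4)(9.81)cos42.1°·15.4 = 3771 J
½mv² = 5408.6 − 3771 = 1637.5 J
v = √(2 × 1637.5/53.4) = 7.831 m/s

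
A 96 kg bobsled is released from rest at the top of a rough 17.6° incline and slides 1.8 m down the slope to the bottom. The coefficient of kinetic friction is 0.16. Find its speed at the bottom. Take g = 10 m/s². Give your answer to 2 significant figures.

Energy: mgh = ½mv² + W_f, with h = L sinθ and W_f = μ_k (mg cosθ) L
mgh = mgL sinθ = (96)(10)(1.8)sin17.6° = 522.50 J
W_f = μ_k mg cosθ · L = (0.16)(96)(10)cos17.6°·1.8 = 263.5 J
½mv² = 522.50 − 263.5 = 258.96 J
v = √(2 × 258.96/96) = 2.323 m/s

v = 2.3 m/s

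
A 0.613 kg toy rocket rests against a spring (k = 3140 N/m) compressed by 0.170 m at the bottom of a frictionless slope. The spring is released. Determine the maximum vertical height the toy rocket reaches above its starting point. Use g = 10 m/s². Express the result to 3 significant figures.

At maximum height the toy rocket is at rest, so ½kx² = mgh
h = kx²/(2mg) = (3140)(0.170)²/(2 × 0.613 × 10) = 7.402 m

h = 7.40 m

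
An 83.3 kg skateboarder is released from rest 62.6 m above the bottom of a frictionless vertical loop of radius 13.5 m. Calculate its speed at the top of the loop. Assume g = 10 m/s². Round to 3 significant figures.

v = 26.7 m/s

Energy conservation: mgh = ½mv_top² + mg(2r)
v_top² = 2g(h − 2r) = 2(10)(62.6 − 27.00) = 712.0
v_top = 26.68 m/s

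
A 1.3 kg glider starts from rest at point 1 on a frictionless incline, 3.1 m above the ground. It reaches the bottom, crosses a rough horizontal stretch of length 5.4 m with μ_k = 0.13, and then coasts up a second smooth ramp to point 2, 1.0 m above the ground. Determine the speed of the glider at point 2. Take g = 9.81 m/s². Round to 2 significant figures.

v = 5.2 m/s

Energy at 1: mgh₁ = (1.3)(9.81)(3.1) = 39.534 J
Friction loss: W_f = μ_k mg d = 8.953 J
At 2: ½mv² + mgh₂ = mgh₁ − W_f
½mv² = 39.534 − 8.953 − 12.753 = 17.829 J
v = √(2 × 17.829/1.3) = 5.237 m/s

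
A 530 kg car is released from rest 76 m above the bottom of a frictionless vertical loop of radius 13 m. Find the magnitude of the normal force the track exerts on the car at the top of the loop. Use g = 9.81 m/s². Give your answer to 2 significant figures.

N = 35000 N

Energy from release to top (height 2r): mgh = ½mv_top² + mg(2r)
v_top² = 2g(h − 2r) = 2(9.81)(76 − 26.00) = 981.00 m²/s²
At the top, both N and weight point toward the centre: N + mg = mv_top²/r
N = m(v_top²/r − g) = 530(981.00/13 − 9.81) = 34795 N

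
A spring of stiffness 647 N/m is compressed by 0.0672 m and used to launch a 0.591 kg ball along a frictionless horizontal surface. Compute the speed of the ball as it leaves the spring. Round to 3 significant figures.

v = 2.22 m/s

The ball leaves the spring when the spring is at natural length, so ½kx² = ½mv²
v = x√(k/m) = 0.0672 × √(647/0.591) = 2.223 m/s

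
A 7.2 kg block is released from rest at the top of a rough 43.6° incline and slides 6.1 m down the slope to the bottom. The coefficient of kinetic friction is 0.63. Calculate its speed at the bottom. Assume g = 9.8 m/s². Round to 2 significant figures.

v = 5.3 m/s

Work–energy: mg(L sinθ) − μ_k(mg cosθ)L = ½mv²
mgh = mgL sinθ = (7.2)(9.8)(6.1)sin43.6° = 296.82 J
W_f = μ_k mg cosθ · L = (0.63)(7.2)(9.8)cos43.6°·6.1 = 196.4 J
½mv² = 296.82 − 196.4 = 100.46 J
v = √(2 × 100.46/7.2) = 5.282 m/s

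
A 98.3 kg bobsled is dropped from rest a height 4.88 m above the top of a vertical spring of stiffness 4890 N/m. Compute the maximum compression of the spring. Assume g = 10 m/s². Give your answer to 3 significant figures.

x = 1.62 m

Let x be the compression. The total drop is H + x, and the bobsled is instantaneously at rest at max compression, so energy conservation gives:
mg(H + x) = ½kx²
½(4890)x² − (98.3)(10)x − (98.3)(10)(4.88) = 0
2445x² − 983.0x − 4797 = 0
x = [983.0 + √(966289 + 4.6915e+07)]/(2 × 2445) = 1.616 m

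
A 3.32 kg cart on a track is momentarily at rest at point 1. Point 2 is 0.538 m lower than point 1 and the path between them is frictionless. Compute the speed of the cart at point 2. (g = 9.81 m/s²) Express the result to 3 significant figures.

v = 3.25 m/s

Mechanical energy is conserved (no friction): mgh = ½mv²
v = √(2gh) = √(2 × 9.81 × 0.538) = √10.556 = 3.249 m/s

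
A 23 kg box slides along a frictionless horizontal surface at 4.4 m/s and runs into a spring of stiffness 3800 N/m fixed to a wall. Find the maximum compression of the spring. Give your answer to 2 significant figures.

At max compression the box is momentarily at rest: ½mv² = ½kx²
x = v√(m/k) = 4.4 × √(23/3800) = 0.3423 m

x = 0.34 m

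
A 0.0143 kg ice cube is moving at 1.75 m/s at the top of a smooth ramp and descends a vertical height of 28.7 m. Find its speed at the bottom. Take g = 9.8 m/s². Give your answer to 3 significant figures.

Equating total energy at the two states: ½mv₀² + mgh = ½mv²
v² = v₀² + 2gh = (1.75)² + 2(9.8)(28.7) = 565.58
v = √565.58 = 23.78 m/s

v = 23.8 m/s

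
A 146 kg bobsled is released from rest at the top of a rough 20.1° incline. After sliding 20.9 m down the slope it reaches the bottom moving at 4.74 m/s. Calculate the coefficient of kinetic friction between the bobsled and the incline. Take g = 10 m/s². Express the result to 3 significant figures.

μ_k = 0.309

The energy dissipated by friction is the PE lost minus the KE gained:
mgL sinθ = 10486 J; ½mv² = 1640.1 J
W_f = 10486 − 1640.1 = 8846 J
μ_k = W_f/(mg cosθ · L) = 8846/(1371 × 20.9) = 0.3087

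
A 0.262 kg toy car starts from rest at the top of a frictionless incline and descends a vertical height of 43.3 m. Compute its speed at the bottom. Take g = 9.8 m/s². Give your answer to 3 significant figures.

By conservation of mechanical energy, mgh = ½mv²
The mass cancels from both sides.
v = √(2gh) = √(2 × 9.8 × 43.3) = √848.68 = 29.13 m/s

v = 29.1 m/s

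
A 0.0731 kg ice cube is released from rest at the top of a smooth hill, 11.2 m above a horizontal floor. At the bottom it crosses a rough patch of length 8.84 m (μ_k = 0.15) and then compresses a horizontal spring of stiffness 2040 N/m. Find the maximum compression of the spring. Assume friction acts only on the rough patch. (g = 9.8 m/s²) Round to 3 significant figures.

x = 0.0833 m

Initial energy: E₁ = mgh = (0.0731)(9.8)(11.2) = 8.0235 J
Friction removes W_f = μ_k mg d = (0.15)(0.0731)(9.8)(8.84) = 0.9499 J
Energy reaching the spring: E = 8.0235 − 0.9499 = 7.0735 J
At max compression ½kx² = E ⇒ x = √(2E/k) = √(2 × 7.0735/2040) = 0.08328 m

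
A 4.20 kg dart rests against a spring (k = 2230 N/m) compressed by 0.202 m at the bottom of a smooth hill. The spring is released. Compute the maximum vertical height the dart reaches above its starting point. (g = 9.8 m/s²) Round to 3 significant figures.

h = 1.11 m

At maximum height the dart is at rest, so ½kx² = mgh
h = kx²/(2mg) = (2230)(0.202)²/(2 × 4.20 × 9.8) = 1.105 m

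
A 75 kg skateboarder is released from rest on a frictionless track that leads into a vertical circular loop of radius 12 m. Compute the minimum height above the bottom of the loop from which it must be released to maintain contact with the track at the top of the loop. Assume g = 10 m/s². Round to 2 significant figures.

At the top, for minimum speed gravity alone supplies the centripetal force: mg = mv_top²/r ⇒ v_top² = gr = 120.0 m²/s²
Energy conservation from release height h to the top (height 2r): mgh = ½mv_top² + mg(2r)
h = v_top²/(2g) + 2r = r/2 + 2r = 5r/2 = 30.00 m

h = 30 m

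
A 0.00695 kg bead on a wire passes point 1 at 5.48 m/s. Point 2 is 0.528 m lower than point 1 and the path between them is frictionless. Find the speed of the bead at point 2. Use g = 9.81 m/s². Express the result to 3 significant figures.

v = 6.36 m/s

Mechanical energy is conserved (no friction): ½mv₀² + mgh = ½mv²
v² = v₀² + 2gh = (5.48)² + 2(9.81)(0.528) = 40.390
v = √40.390 = 6.355 m/s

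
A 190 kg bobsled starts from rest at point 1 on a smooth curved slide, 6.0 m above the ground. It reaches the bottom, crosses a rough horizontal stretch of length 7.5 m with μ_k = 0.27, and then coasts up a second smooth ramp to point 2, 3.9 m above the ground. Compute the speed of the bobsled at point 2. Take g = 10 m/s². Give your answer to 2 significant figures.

v = 1.2 m/s

Energy at 1: mgh₁ = (190)(10)(6.0) = 11400 J
Friction loss: W_f = μ_k mg d = 3848 J
At 2: ½mv² + mgh₂ = mgh₁ − W_f
½mv² = 11400 − 3848 − 7410.0 = 142.50 J
v = √(2 × 142.50/190) = 1.225 m/s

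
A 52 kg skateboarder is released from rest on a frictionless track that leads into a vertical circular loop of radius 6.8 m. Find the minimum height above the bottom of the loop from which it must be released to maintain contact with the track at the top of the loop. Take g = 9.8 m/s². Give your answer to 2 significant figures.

h = 17 m

At the top, for minimum speed gravity alone supplies the centripetal force: mg = mv_top²/r ⇒ v_top² = gr = 66.64 m²/s²
Energy conservation from release height h to the top (height 2r): mgh = ½mv_top² + mg(2r)
h = v_top²/(2g) + 2r = r/2 + 2r = 5r/2 = 17.00 m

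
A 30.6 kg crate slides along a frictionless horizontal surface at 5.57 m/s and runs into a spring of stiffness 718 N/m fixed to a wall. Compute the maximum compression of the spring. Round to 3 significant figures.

x = 1.15 m

At max compression the crate is momentarily at rest: ½mv² = ½kx²
x = v√(m/k) = 5.57 × √(30.6/718) = 1.150 m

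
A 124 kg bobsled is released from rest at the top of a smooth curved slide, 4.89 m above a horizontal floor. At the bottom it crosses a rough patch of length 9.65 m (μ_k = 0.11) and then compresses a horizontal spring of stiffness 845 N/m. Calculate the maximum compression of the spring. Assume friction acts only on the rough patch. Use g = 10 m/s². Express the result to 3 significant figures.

x = 3.35 m

Initial energy: E₁ = mgh = (124)(10)(4.89) = 6063.6 J
Friction removes W_f = μ_k mg d = (0.11)(124)(10)(9.65) = 1316 J
Energy reaching the spring: E = 6063.6 − 1316 = 4747.3 J
At max compression ½kx² = E ⇒ x = √(2E/k) = √(2 × 4747.3/845) = 3.352 m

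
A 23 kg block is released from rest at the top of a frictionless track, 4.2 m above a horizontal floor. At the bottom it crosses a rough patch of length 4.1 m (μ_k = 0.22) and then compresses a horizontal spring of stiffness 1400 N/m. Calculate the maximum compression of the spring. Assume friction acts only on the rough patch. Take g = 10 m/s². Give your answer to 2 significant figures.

Initial energy: E₁ = mgh = (23)(10)(4.2) = 966.00 J
Friction removes W_f = μ_k mg d = (0.22)(23)(10)(4.1) = 207.5 J
Energy reaching the spring: E = 966.00 − 207.5 = 758.54 J
At max compression ½kx² = E ⇒ x = √(2E/k) = √(2 × 758.54/1400) = 1.041 m

x = 1.0 m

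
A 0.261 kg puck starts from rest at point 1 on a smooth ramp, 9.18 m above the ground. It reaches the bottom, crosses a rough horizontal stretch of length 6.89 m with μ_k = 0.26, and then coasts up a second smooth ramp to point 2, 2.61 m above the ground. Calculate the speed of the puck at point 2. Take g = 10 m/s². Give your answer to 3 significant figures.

Energy at 1: mgh₁ = (0.261)(10)(9.18) = 23.960 J
Friction loss: W_f = μ_k mg d = 4.676 J
At 2: ½mv² + mgh₂ = mgh₁ − W_f
½mv² = 23.960 − 4.676 − 6.8121 = 12.472 J
v = √(2 × 12.472/0.261) = 9.776 m/s

v = 9.78 m/s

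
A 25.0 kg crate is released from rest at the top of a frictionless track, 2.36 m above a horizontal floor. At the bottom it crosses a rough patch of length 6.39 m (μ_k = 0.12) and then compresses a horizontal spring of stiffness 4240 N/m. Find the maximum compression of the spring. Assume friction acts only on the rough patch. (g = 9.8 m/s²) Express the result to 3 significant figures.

Initial energy: E₁ = mgh = (25.0)(9.8)(2.36) = 578.20 J
Friction removes W_f = μ_k mg d = (0.12)(25.0)(9.8)(6.39) = 187.9 J
Energy reaching the spring: E = 578.20 − 187.9 = 390.33 J
At max compression ½kx² = E ⇒ x = √(2E/k) = √(2 × 390.33/4240) = 0.4291 m

x = 0.429 m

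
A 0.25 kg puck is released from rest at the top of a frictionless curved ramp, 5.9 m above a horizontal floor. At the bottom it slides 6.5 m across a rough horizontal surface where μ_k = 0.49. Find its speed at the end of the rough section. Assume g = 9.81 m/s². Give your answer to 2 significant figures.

v = 7.3 m/s

Applying the work–energy principle:
mgh = ½mv² + μ_k m g d
W_f = μ_k mg d = (0.49)(0.25)(9.81)(6.5) = 7.811 J
½mv² = mgh − W_f = 14.470 − 7.811 = 6.6585 J
v = √(2 × 6.6585/0.25) = 7.299 m/s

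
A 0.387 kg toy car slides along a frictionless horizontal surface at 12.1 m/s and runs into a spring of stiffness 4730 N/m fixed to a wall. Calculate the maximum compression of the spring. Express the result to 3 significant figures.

x = 0.109 m

At max compression the car is momentarily at rest: ½mv² = ½kx²
x = v√(m/k) = 12.1 × √(0.387/4730) = 0.1094 m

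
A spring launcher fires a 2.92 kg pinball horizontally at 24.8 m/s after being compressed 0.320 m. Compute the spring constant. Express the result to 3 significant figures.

k = 17500 N/m

Spring PE at full compression equals KE at release: ½kx² = ½mv²
k = mv²/x² = (2.92)(24.8)²/(0.320)² = 17538 N/m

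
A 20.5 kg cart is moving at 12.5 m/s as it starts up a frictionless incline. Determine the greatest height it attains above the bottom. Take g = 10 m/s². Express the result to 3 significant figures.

By energy conservation, ½mv² = mgh
h = v²/(2g) = 12.5²/(2 × 10) = 7.812 m

h = 7.81 m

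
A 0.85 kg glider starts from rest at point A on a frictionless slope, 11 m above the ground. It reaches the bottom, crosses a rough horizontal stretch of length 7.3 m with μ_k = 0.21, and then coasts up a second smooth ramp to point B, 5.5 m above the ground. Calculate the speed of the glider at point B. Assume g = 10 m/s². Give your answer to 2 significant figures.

Energy at A: mgh₁ = (0.85)(10)(11) = 93.500 J
Friction loss: W_f = μ_k mg d = 13.03 J
At B: ½mv² + mgh₂ = mgh₁ − W_f
½mv² = 93.500 − 13.03 − 46.750 = 33.720 J
v = √(2 × 33.720/0.85) = 8.907 m/s

v = 8.9 m/s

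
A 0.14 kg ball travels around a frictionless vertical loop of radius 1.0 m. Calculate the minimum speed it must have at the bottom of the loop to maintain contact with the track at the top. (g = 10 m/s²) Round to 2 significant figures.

At the top: mg = mv_top²/r ⇒ v_top² = gr = 10.00 m²/s²
Energy from bottom to top (height 2r): ½mv_bot² = ½mv_top² + mg(2r)
v_bot² = gr + 4gr = 5gr = 50.00
v_bot = √(5gr) = 7.071 m/s

v = 7.1 m/s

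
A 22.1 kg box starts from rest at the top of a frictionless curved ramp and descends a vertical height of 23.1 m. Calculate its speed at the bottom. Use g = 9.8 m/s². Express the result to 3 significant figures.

v = 21.3 m/s

Mechanical energy is conserved (no friction): mgh = ½mv²
v = √(2gh) = √(2 × 9.8 × 23.1) = √452.76 = 21.28 m/s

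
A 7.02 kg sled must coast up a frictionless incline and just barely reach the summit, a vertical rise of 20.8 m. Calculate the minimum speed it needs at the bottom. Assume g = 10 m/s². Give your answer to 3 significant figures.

At the top it is momentarily at rest, so all KE converts to PE: ½mv² = mgh
v = √(2gh) = √(2 × 10 × 20.8) = 20.40 m/s

v = 20.4 m/s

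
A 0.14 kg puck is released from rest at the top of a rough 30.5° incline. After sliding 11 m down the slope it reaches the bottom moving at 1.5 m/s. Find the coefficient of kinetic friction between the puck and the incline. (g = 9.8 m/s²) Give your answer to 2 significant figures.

μ_k = 0.58

Energy balance down the incline: mg L sinθ − ½mv² = μ_k (mg cosθ) L
mgL sinθ = 7.6598 J; ½mv² = 0.15750 J
W_f = 7.6598 − 0.15750 = 7.502 J
μ_k = W_f/(mg cosθ · L) = 7.502/(1.182 × 11) = 0.5769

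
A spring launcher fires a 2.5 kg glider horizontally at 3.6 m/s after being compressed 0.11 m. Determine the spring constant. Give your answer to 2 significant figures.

Spring PE at full compression equals KE at release: ½kx² = ½mv²
k = mv²/x² = (2.5)(3.6)²/(0.11)² = 2678 N/m

k = 2700 N/m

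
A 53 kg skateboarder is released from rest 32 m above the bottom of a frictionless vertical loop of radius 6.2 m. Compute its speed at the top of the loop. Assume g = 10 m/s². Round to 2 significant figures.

Energy conservation: mgh = ½mv_top² + mg(2r)
v_top² = 2g(h − 2r) = 2(10)(32 − 12.40) = 392.0
v_top = 19.80 m/s

v = 20 m/s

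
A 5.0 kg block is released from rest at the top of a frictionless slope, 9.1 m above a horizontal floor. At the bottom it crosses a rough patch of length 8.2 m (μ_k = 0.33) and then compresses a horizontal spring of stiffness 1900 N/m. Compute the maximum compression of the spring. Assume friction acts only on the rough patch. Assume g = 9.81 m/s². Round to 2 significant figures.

x = 0.57 m

Initial energy: E₁ = mgh = (5.0)(9.81)(9.1) = 446.36 J
Friction removes W_f = μ_k mg d = (0.33)(5.0)(9.81)(8.2) = 132.7 J
Energy reaching the spring: E = 446.36 − 132.7 = 313.63 J
At max compression ½kx² = E ⇒ x = √(2E/k) = √(2 × 313.63/1900) = 0.5746 m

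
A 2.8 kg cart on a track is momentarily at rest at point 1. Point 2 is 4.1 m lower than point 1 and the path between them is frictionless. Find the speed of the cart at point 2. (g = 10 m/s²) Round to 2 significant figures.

Energy conservation between the two points: mgh = ½mv²
v = √(2gh) = √(2 × 10 × 4.1) = √82.000 = 9.055 m/s

v = 9.1 m/s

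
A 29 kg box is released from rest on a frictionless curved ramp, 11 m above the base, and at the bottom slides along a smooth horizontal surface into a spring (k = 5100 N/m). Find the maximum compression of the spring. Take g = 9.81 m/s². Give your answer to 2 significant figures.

x = 1.1 m

Gravitational PE at the top equals spring PE at max compression: mgh = ½kx²
x = √(2mgh/k) = √(2 × 29 × 9.81 × 11 / 5100) = 1.108 m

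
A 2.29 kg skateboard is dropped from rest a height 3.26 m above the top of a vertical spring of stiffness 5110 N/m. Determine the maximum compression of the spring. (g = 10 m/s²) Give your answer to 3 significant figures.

Take the reference level at the top of the uncompressed spring. At max compression the skateboard has fallen H + x and is momentarily at rest:
mg(H + x) = ½kx²
½(5110)x² − (2.29)(10)x − (2.29)(10)(3.26) = 0
2555x² − 22.90x − 74.65 = 0
x = [22.90 + √(524.4 + 762964)]/(2 × 2555) = 0.1755 m

x = 0.175 m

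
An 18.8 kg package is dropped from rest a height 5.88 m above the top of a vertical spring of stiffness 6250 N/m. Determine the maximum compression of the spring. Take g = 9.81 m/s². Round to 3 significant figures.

x = 0.619 m

Take the reference level at the top of the uncompressed spring. At max compression the package has fallen H + x and is momentarily at rest:
mg(H + x) = ½kx²
½(6250)x² − (18.8)(9.81)x − (18.8)(9.81)(5.88) = 0
3125x² − 184.4x − 1084 = 0
x = [184.4 + √(34014 + 1.3555e+07)]/(2 × 3125) = 0.6193 m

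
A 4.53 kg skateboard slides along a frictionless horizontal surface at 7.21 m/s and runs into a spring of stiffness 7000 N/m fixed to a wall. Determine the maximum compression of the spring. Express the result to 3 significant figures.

All KE is stored as spring PE at maximum compression: ½mv² = ½kx²
x = v√(m/k) = 7.21 × √(4.53/7000) = 0.1834 m

x = 0.183 m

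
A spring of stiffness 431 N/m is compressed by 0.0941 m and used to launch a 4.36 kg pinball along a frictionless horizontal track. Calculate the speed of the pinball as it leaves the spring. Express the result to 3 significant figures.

v = 0.936 m/s

Spring PE converts entirely to kinetic energy: ½kx² = ½mv²
v = x√(k/m) = 0.0941 × √(431/4.36) = 0.9356 m/s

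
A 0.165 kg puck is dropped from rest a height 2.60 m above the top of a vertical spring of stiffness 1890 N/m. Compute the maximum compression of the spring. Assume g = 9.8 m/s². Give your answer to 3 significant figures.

Measuring PE from the top of the relaxed spring, at max compression the puck has dropped H + x with zero KE, so:
mg(H + x) = ½kx²
½(1890)x² − (0.165)(9.8)x − (0.165)(9.8)(2.60) = 0
945.0x² − 1.617x − 4.204 = 0
x = [1.617 + √(2.615 + 15892)]/(2 × 945.0) = 0.06756 m

x = 0.0676 m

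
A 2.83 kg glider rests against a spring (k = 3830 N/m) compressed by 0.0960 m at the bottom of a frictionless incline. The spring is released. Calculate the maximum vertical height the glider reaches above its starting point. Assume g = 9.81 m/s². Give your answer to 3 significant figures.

At maximum height the glider is at rest, so ½kx² = mgh
h = kx²/(2mg) = (3830)(0.0960)²/(2 × 2.83 × 9.81) = 0.6357 m

h = 0.636 m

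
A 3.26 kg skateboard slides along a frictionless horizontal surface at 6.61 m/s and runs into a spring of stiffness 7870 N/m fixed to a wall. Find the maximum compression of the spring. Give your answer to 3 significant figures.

x = 0.135 m

Conservation of energy between contact and max compression: ½mv² = ½kx²
x = v√(m/k) = 6.61 × √(3.26/7870) = 0.1345 m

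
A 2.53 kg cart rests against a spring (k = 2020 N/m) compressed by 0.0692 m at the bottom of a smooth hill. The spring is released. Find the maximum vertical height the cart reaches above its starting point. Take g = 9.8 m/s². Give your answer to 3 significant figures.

h = 0.195 m

All spring PE becomes gravitational PE at the highest point: ½kx² = mgh
h = kx²/(2mg) = (2020)(0.0692)²/(2 × 2.53 × 9.8) = 0.1951 m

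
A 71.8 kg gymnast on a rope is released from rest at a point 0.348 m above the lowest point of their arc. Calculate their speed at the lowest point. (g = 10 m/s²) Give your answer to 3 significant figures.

Equating total energy at the two states: mgh = ½mv²
The mass cancels from both sides.
v = √(2gh) = √(2 × 10 × 0.348) = √6.9600 = 2.638 m/s

v = 2.64 m/s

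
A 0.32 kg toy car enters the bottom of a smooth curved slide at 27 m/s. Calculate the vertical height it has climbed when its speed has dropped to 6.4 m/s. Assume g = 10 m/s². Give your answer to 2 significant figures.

h = 34 m

Energy balance between the two points: ½mv₁² = ½mv₂² + mgh
h = (v₁² − v₂²)/(2g) = (27² − 6.4²)/(2 × 10) = 34.40 m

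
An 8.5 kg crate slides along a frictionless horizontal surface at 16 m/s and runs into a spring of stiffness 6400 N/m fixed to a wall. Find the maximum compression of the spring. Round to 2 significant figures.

Conservation of energy between contact and max compression: ½mv² = ½kx²
x = v√(m/k) = 16 × √(8.5/6400) = 0.5831 m

x = 0.58 m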